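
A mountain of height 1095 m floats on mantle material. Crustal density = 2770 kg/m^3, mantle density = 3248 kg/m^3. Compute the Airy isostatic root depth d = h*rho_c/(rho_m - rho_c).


rho_m - rho_c = 3248 - 2770 = 478
d = 1095 * 2770 / 478
= 3033150 / 478
= 6345.5 m

6345.5


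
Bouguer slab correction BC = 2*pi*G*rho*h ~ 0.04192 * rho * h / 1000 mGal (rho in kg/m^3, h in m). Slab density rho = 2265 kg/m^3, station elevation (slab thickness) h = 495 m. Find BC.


BC = 0.04192 * rho * h / 1000
= 0.04192 * 2265 * 495 / 1000
= 46.9997 mGal

46.9997


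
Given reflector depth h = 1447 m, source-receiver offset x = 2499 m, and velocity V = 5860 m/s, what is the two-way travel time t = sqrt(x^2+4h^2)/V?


x^2 + 4h^2 = 2499^2 + 4*1447^2 = 6245001 + 8375236 = 14620237
sqrt(14620237) = 3823.6419
t = 3823.6419 / 5860 = 0.6525 s

0.6525


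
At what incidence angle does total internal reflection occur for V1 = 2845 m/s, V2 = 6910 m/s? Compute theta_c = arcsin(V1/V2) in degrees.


V1/V2 = 2845/6910 = 0.411722
theta_c = arcsin(0.411722) = 24.3131 degrees

24.3131


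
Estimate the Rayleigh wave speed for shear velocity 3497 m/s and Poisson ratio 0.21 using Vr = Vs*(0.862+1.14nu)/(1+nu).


Numerator factor = 0.862 + 1.14*0.21 = 1.1014
Denominator = 1 + 0.21 = 1.21
Vr = 3497 * 1.1014 / 1.21 = 3183.14 m/s

3183.14


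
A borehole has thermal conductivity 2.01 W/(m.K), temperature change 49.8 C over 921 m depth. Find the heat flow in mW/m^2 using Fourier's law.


q = k * dT / dz * 1000
= 2.01 * 49.8 / 921 * 1000
= 0.108684 * 1000
= 108.684 mW/m^2

108.684


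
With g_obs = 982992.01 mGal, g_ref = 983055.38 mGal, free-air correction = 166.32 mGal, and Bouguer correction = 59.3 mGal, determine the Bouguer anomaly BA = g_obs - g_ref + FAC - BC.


BA = g_obs - g_ref + FAC - BC
= 982992.01 - 983055.38 + 166.32 - 59.3
= 43.65 mGal

43.65


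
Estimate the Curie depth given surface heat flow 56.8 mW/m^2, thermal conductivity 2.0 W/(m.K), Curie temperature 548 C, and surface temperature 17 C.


T_Curie - T_surf = 548 - 17 = 531 C
Convert q to W/m^2: 56.8 mW/m^2 = 0.0568 W/m^2
d = 531 * 2.0 / 0.0568 = 18697.18 m

18697.18


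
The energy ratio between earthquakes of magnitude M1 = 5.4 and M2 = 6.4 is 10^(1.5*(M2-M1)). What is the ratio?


M2 - M1 = 6.4 - 5.4 = 1.0
1.5 * 1.0 = 1.5
ratio = 10^1.5 = 31.62

31.62


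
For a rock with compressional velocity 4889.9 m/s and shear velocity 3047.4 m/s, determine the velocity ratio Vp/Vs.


Vp/Vs = 4889.9 / 3047.4
= 1.6046

1.6046


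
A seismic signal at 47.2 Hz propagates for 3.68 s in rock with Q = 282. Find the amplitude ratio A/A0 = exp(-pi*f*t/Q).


pi*f*t/Q = pi*47.2*3.68/282 = 1.935043
A/A0 = exp(-1.935043) = 0.144418

0.144418


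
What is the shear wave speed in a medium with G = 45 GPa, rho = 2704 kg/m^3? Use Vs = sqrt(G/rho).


Convert G to Pa: G = 45e9 Pa
Compute G/rho = 45e9 / 2704 = 16642011.8343
Vs = sqrt(16642011.8343) = 4079.46 m/s

4079.46


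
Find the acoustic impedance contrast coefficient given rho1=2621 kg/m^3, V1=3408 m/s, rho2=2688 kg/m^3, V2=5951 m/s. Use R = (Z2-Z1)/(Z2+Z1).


Z1 = 2621 * 3408 = 8932368
Z2 = 2688 * 5951 = 15996288
R = (15996288 - 8932368) / (15996288 + 8932368) = 7063920 / 24928656 = 0.2834

0.2834


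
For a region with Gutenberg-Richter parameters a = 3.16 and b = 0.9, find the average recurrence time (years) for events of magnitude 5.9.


log10(N) = 3.16 - 0.9*5.9 = -2.15
N = 10^-2.15 = 0.007079
T = 1/N = 1/0.007079 = 141.2538 years

141.2538


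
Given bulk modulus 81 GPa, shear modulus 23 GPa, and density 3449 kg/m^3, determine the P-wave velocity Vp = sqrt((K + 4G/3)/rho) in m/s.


First compute the effective modulus:
K + 4G/3 = 81e9 + 4*23e9/3 = 111666666666.67 Pa
Then divide by density:
111666666666.67 / 3449 = 32376534.2611 Pa/(kg/m^3)
Take the square root:
Vp = sqrt(32376534.2611) = 5690.04 m/s

5690.04


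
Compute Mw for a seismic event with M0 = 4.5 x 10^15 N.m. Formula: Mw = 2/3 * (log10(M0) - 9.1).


log10(M0) = log10(4.5 x 10^15) = 15.6532
Mw = 2/3 * (15.6532 - 9.1)
= 2/3 * 6.5532
= 4.37

4.37


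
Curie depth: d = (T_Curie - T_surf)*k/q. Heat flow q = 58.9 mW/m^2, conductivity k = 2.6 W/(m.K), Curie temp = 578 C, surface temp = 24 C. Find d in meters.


T_Curie - T_surf = 578 - 24 = 554 C
Convert q to W/m^2: 58.9 mW/m^2 = 0.0589 W/m^2
d = 554 * 2.6 / 0.0589 = 24455.01 m

24455.01


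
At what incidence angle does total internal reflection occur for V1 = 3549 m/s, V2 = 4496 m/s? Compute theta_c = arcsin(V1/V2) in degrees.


V1/V2 = 3549/4496 = 0.789368
theta_c = arcsin(0.789368) = 52.1265 degrees

52.1265


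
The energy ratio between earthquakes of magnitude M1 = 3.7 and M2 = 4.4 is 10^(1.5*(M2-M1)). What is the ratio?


M2 - M1 = 4.4 - 3.7 = 0.7
1.5 * 0.7 = 1.05
ratio = 10^1.05 = 11.22

11.22


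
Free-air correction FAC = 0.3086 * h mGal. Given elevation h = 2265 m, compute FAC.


FAC = 0.3086 * h
= 0.3086 * 2265
= 698.979 mGal

698.979


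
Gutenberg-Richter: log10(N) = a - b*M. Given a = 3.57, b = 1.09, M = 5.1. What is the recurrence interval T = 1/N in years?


log10(N) = 3.57 - 1.09*5.1 = -1.989
N = 10^-1.989 = 0.010257
T = 1/N = 1/0.010257 = 97.499 years

97.499


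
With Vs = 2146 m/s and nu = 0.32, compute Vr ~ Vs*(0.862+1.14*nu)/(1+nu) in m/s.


Numerator factor = 0.862 + 1.14*0.32 = 1.2268
Denominator = 1 + 0.32 = 1.32
Vr = 2146 * 1.2268 / 1.32 = 1994.48 m/s

1994.48


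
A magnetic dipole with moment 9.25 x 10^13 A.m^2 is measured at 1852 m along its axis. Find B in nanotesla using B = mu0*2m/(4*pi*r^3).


m = 9.25 x 10^13 = 92500000000000 A.m^2
2m = 185000000000000 A.m^2
r^3 = 1852^3 = 6352182208
B = (4pi*10^-7) * 185000000000000 / (4*pi * 6352182208) * 1e9
= 232477856.365645 / 79823875835.67 * 1e9
= 2912384.9717 nT

2912384.9717


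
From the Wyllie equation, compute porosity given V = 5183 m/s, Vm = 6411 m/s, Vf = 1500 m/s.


1/V - 1/Vm = 1/5183 - 1/6411 = 3.696e-05
1/Vf - 1/Vm = 1/1500 - 1/6411 = 0.00051068
phi = 3.696e-05 / 0.00051068 = 0.0724

0.0724


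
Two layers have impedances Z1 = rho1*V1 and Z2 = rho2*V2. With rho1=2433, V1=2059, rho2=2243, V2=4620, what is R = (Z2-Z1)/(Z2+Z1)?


Z1 = 2433 * 2059 = 5009547
Z2 = 2243 * 4620 = 10362660
R = (10362660 - 5009547) / (10362660 + 5009547) = 5353113 / 15372207 = 0.3482

0.3482


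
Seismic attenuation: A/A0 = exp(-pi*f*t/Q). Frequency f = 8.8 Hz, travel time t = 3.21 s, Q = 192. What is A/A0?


pi*f*t/Q = pi*8.8*3.21/192 = 0.462207
A/A0 = exp(-0.462207) = 0.629892

0.629892


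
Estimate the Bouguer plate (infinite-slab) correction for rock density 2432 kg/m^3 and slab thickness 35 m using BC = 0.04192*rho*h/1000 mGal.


BC = 0.04192 * rho * h / 1000
= 0.04192 * 2432 * 35 / 1000
= 3.5682 mGal

3.5682


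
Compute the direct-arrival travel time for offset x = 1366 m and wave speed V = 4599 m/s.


t = x / V
= 1366 / 4599
= 0.297 s

0.297


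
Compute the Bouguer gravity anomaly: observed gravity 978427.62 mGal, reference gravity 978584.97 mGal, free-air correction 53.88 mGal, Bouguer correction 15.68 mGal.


BA = g_obs - g_ref + FAC - BC
= 978427.62 - 978584.97 + 53.88 - 15.68
= -119.15 mGal

-119.15


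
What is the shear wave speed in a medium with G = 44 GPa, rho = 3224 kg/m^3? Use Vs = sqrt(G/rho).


Convert G to Pa: G = 44e9 Pa
Compute G/rho = 44e9 / 3224 = 13647642.6799
Vs = sqrt(13647642.6799) = 3694.27 m/s

3694.27


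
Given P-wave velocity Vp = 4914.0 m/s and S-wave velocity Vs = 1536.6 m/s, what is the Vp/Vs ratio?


Vp/Vs = 4914.0 / 1536.6
= 3.198

3.198


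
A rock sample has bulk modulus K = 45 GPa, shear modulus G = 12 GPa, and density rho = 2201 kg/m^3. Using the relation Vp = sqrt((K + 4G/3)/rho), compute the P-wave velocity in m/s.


First compute the effective modulus:
K + 4G/3 = 45e9 + 4*12e9/3 = 61000000000.0 Pa
Then divide by density:
61000000000.0 / 2201 = 27714675.1477 Pa/(kg/m^3)
Take the square root:
Vp = sqrt(27714675.1477) = 5264.47 m/s

5264.47


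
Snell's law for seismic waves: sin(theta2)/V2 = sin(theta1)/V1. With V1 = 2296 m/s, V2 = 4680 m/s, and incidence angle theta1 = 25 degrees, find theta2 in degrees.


sin(theta1) = sin(25 deg) = 0.422618
sin(theta2) = V2/V1 * sin(theta1) = 4680/2296 * 0.422618 = 0.861434
theta2 = arcsin(0.861434) = 59.478 degrees

59.478


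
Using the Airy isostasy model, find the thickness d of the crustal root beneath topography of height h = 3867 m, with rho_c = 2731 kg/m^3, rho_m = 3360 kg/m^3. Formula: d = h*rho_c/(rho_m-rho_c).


rho_m - rho_c = 3360 - 2731 = 629
d = 3867 * 2731 / 629
= 10560777 / 629
= 16789.79 m

16789.79


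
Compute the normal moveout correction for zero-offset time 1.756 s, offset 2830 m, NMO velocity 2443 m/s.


x/Vnmo = 2830/2443 = 1.158412
(x/Vnmo)^2 = 1.341918
t0^2 = 3.083536
sqrt(3.083536 + 1.341918) = 2.103676
dt = 2.103676 - 1.756 = 0.347676

0.347676


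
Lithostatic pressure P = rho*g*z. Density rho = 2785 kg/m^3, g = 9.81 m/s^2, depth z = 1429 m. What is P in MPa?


P = rho * g * z / 1e6
= 2785 * 9.81 * 1429 / 1e6
= 39041494.65 / 1e6
= 39.0415 MPa

39.0415


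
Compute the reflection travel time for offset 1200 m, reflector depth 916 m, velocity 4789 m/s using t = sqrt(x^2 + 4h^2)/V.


x^2 + 4h^2 = 1200^2 + 4*916^2 = 1440000 + 3356224 = 4796224
sqrt(4796224) = 2190.0283
t = 2190.0283 / 4789 = 0.4573 s

0.4573


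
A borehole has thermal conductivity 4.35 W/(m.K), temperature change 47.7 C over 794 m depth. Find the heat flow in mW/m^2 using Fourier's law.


q = k * dT / dz * 1000
= 4.35 * 47.7 / 794 * 1000
= 0.261329 * 1000
= 261.3287 mW/m^2

261.3287


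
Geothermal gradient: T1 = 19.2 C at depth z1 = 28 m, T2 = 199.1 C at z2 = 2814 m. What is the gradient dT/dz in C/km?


dT = 199.1 - 19.2 = 179.9 C
dz = 2814 - 28 = 2786 m
gradient = dT/dz * 1000 = 179.9/2786 * 1000 = 64.5729 C/km

64.5729


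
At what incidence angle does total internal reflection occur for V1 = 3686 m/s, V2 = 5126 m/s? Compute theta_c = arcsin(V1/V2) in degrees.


V1/V2 = 3686/5126 = 0.719079
theta_c = arcsin(0.719079) = 45.9785 degrees

45.9785


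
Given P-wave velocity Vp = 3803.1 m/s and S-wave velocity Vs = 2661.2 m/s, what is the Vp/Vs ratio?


Vp/Vs = 3803.1 / 2661.2
= 1.4291

1.4291


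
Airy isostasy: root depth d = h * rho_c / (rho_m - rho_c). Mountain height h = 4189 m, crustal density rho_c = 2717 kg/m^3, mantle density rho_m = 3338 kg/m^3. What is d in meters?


rho_m - rho_c = 3338 - 2717 = 621
d = 4189 * 2717 / 621
= 11381513 / 621
= 18327.72 m

18327.72


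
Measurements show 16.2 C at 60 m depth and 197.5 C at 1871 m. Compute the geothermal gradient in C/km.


dT = 197.5 - 16.2 = 181.3 C
dz = 1871 - 60 = 1811 m
gradient = dT/dz * 1000 = 181.3/1811 * 1000 = 100.1104 C/km

100.1104


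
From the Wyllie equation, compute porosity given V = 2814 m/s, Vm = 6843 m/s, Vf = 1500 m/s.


1/V - 1/Vm = 1/2814 - 1/6843 = 0.00020923
1/Vf - 1/Vm = 1/1500 - 1/6843 = 0.00052053
phi = 0.00020923 / 0.00052053 = 0.402

0.402


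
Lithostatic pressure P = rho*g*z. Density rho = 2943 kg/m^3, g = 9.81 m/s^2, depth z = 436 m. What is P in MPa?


P = rho * g * z / 1e6
= 2943 * 9.81 * 436 / 1e6
= 12587681.88 / 1e6
= 12.5877 MPa

12.5877


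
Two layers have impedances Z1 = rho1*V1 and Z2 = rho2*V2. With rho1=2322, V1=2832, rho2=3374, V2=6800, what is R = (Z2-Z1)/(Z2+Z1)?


Z1 = 2322 * 2832 = 6575904
Z2 = 3374 * 6800 = 22943200
R = (22943200 - 6575904) / (22943200 + 6575904) = 16367296 / 29519104 = 0.5545

0.5545


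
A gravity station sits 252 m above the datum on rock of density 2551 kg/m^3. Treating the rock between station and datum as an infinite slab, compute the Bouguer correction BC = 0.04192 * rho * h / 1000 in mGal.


BC = 0.04192 * rho * h / 1000
= 0.04192 * 2551 * 252 / 1000
= 26.9484 mGal

26.9484


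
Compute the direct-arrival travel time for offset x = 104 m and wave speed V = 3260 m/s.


t = x / V
= 104 / 3260
= 0.0319 s

0.0319


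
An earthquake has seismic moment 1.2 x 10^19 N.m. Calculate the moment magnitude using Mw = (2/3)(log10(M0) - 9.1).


log10(M0) = log10(1.2 x 10^19) = 19.0792
Mw = 2/3 * (19.0792 - 9.1)
= 2/3 * 9.9792
= 6.65

6.65


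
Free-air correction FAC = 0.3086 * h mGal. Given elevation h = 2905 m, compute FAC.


FAC = 0.3086 * h
= 0.3086 * 2905
= 896.483 mGal

896.483


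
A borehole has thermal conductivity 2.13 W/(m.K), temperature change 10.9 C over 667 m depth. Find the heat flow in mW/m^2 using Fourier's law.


q = k * dT / dz * 1000
= 2.13 * 10.9 / 667 * 1000
= 0.034808 * 1000
= 34.8081 mW/m^2

34.8081


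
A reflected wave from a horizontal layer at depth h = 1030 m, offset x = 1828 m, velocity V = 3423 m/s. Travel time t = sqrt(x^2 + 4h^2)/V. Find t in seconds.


x^2 + 4h^2 = 1828^2 + 4*1030^2 = 3341584 + 4243600 = 7585184
sqrt(7585184) = 2754.1213
t = 2754.1213 / 3423 = 0.8046 s

0.8046


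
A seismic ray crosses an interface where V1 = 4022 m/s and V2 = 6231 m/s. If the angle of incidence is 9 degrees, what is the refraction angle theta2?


sin(theta1) = sin(9 deg) = 0.156434
sin(theta2) = V2/V1 * sin(theta1) = 6231/4022 * 0.156434 = 0.242353
theta2 = arcsin(0.242353) = 14.0254 degrees

14.0254


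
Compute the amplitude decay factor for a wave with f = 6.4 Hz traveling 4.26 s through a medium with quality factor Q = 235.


pi*f*t/Q = pi*6.4*4.26/235 = 0.364478
A/A0 = exp(-0.364478) = 0.694559

0.694559


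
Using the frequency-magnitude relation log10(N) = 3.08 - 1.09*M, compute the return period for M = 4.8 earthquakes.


log10(N) = 3.08 - 1.09*4.8 = -2.152
N = 10^-2.152 = 0.007047
T = 1/N = 1/0.007047 = 141.9058 years

141.9058


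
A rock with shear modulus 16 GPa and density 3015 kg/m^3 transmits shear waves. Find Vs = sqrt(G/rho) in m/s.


Convert G to Pa: G = 16e9 Pa
Compute G/rho = 16e9 / 3015 = 5306799.3367
Vs = sqrt(5306799.3367) = 2303.65 m/s

2303.65


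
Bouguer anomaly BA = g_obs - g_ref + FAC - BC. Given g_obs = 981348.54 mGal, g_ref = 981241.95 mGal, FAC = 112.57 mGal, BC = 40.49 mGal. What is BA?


BA = g_obs - g_ref + FAC - BC
= 981348.54 - 981241.95 + 112.57 - 40.49
= 178.67 mGal

178.67


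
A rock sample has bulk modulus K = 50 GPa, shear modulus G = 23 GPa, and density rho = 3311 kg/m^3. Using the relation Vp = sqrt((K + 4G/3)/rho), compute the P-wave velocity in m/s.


First compute the effective modulus:
K + 4G/3 = 50e9 + 4*23e9/3 = 80666666666.67 Pa
Then divide by density:
80666666666.67 / 3311 = 24363233.6656 Pa/(kg/m^3)
Take the square root:
Vp = sqrt(24363233.6656) = 4935.91 m/s

4935.91


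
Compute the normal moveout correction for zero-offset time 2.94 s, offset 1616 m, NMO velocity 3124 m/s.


x/Vnmo = 1616/3124 = 0.517286
(x/Vnmo)^2 = 0.267584
t0^2 = 8.6436
sqrt(8.6436 + 0.267584) = 2.985161
dt = 2.985161 - 2.94 = 0.045161

0.045161


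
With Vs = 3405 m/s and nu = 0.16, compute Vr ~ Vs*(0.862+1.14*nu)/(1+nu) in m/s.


Numerator factor = 0.862 + 1.14*0.16 = 1.0444
Denominator = 1 + 0.16 = 1.16
Vr = 3405 * 1.0444 / 1.16 = 3065.67 m/s

3065.67


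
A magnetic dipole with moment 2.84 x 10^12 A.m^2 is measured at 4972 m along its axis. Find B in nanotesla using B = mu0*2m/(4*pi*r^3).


m = 2.84 x 10^12 = 2840000000000 A.m^2
2m = 5680000000000 A.m^2
r^3 = 4972^3 = 122911738048
B = (4pi*10^-7) * 5680000000000 / (4*pi * 122911738048) * 1e9
= 7137698.508956 / 1544554453166.2 * 1e9
= 4621.2022 nT

4621.2022


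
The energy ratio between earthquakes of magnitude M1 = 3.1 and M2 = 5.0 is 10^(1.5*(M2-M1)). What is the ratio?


M2 - M1 = 5.0 - 3.1 = 1.9
1.5 * 1.9 = 2.85
ratio = 10^2.85 = 707.95

707.95


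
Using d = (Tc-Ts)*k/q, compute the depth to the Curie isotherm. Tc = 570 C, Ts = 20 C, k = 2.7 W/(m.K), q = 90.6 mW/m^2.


T_Curie - T_surf = 570 - 20 = 550 C
Convert q to W/m^2: 90.6 mW/m^2 = 0.0906 W/m^2
d = 550 * 2.7 / 0.0906 = 16390.73 m

16390.73


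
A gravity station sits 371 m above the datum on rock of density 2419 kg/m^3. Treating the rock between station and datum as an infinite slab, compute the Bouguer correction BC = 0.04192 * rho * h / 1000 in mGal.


BC = 0.04192 * rho * h / 1000
= 0.04192 * 2419 * 371 / 1000
= 37.6211 mGal

37.6211


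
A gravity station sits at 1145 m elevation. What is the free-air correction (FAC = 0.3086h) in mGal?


FAC = 0.3086 * h
= 0.3086 * 1145
= 353.347 mGal

353.347


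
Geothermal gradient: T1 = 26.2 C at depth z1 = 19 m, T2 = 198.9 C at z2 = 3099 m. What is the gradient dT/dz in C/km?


dT = 198.9 - 26.2 = 172.7 C
dz = 3099 - 19 = 3080 m
gradient = dT/dz * 1000 = 172.7/3080 * 1000 = 56.0714 C/km

56.0714


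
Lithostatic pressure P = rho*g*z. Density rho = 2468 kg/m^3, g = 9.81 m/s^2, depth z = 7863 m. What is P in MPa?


P = rho * g * z / 1e6
= 2468 * 9.81 * 7863 / 1e6
= 190371722.04 / 1e6
= 190.3717 MPa

190.3717


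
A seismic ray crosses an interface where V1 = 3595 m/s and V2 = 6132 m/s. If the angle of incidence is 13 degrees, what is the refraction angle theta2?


sin(theta1) = sin(13 deg) = 0.224951
sin(theta2) = V2/V1 * sin(theta1) = 6132/3595 * 0.224951 = 0.3837
theta2 = arcsin(0.3837) = 22.563 degrees

22.563


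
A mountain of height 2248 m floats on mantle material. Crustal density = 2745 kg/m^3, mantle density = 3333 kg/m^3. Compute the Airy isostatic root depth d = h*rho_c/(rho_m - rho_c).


rho_m - rho_c = 3333 - 2745 = 588
d = 2248 * 2745 / 588
= 6170760 / 588
= 10494.49 m

10494.49


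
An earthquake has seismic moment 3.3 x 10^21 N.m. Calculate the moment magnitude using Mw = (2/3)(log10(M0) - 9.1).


log10(M0) = log10(3.3 x 10^21) = 21.5185
Mw = 2/3 * (21.5185 - 9.1)
= 2/3 * 12.4185
= 8.28

8.28


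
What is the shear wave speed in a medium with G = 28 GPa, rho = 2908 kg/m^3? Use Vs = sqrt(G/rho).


Convert G to Pa: G = 28e9 Pa
Compute G/rho = 28e9 / 2908 = 9628610.729
Vs = sqrt(9628610.729) = 3103.0 m/s

3103.0


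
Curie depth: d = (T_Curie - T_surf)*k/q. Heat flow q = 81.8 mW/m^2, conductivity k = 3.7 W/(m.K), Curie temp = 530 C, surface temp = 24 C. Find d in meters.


T_Curie - T_surf = 530 - 24 = 506 C
Convert q to W/m^2: 81.8 mW/m^2 = 0.0818 W/m^2
d = 506 * 3.7 / 0.0818 = 22887.53 m

22887.53


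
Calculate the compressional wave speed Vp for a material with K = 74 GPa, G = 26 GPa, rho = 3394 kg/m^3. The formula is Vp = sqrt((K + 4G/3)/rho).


First compute the effective modulus:
K + 4G/3 = 74e9 + 4*26e9/3 = 108666666666.67 Pa
Then divide by density:
108666666666.67 / 3394 = 32017285.4056 Pa/(kg/m^3)
Take the square root:
Vp = sqrt(32017285.4056) = 5658.38 m/s

5658.38


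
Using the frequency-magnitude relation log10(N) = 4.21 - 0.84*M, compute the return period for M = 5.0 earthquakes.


log10(N) = 4.21 - 0.84*5.0 = 0.01
N = 10^0.01 = 1.023293
T = 1/N = 1/1.023293 = 0.9772 years

0.9772


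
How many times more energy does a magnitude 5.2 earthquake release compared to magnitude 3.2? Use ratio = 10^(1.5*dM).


M2 - M1 = 5.2 - 3.2 = 2.0
1.5 * 2.0 = 3.0
ratio = 10^3.0 = 1000.0

1000.0


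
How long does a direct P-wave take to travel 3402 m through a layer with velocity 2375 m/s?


t = x / V
= 3402 / 2375
= 1.4324 s

1.4324


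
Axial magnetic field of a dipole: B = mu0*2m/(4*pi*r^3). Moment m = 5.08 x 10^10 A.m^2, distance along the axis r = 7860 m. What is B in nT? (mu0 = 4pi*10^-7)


m = 5.08 x 10^10 = 50800000000 A.m^2
2m = 101600000000 A.m^2
r^3 = 7860^3 = 485587656000
B = (4pi*10^-7) * 101600000000 / (4*pi * 485587656000) * 1e9
= 127674.325442 / 6102074451053.95 * 1e9
= 20.9231 nT

20.9231


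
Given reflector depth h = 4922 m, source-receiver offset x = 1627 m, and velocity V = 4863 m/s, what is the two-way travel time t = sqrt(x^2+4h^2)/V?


x^2 + 4h^2 = 1627^2 + 4*4922^2 = 2647129 + 96904336 = 99551465
sqrt(99551465) = 9977.548
t = 9977.548 / 4863 = 2.0517 s

2.0517


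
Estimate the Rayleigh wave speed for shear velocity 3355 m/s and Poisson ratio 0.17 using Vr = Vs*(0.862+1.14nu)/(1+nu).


Numerator factor = 0.862 + 1.14*0.17 = 1.0558
Denominator = 1 + 0.17 = 1.17
Vr = 3355 * 1.0558 / 1.17 = 3027.53 m/s

3027.53


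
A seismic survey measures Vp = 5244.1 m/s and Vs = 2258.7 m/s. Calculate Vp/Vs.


Vp/Vs = 5244.1 / 2258.7
= 2.3217

2.3217


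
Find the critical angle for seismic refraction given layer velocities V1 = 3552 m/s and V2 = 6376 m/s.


V1/V2 = 3552/6376 = 0.557089
theta_c = arcsin(0.557089) = 33.8547 degrees

33.8547


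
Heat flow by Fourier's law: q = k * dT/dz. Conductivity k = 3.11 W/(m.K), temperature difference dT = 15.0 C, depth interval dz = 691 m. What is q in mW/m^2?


q = k * dT / dz * 1000
= 3.11 * 15.0 / 691 * 1000
= 0.067511 * 1000
= 67.5109 mW/m^2

67.5109


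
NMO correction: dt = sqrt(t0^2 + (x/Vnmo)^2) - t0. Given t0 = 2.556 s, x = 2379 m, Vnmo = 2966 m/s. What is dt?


x/Vnmo = 2379/2966 = 0.80209
(x/Vnmo)^2 = 0.643349
t0^2 = 6.533136
sqrt(6.533136 + 0.643349) = 2.678896
dt = 2.678896 - 2.556 = 0.122896

0.122896


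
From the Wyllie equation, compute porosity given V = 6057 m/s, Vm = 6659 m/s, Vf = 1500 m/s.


1/V - 1/Vm = 1/6057 - 1/6659 = 1.493e-05
1/Vf - 1/Vm = 1/1500 - 1/6659 = 0.00051649
phi = 1.493e-05 / 0.00051649 = 0.0289

0.0289


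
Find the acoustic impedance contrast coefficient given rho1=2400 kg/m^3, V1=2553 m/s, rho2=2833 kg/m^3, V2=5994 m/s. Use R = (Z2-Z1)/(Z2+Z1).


Z1 = 2400 * 2553 = 6127200
Z2 = 2833 * 5994 = 16981002
R = (16981002 - 6127200) / (16981002 + 6127200) = 10853802 / 23108202 = 0.4697

0.4697


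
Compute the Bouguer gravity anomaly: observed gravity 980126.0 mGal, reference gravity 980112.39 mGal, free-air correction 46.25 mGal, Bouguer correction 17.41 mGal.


BA = g_obs - g_ref + FAC - BC
= 980126.0 - 980112.39 + 46.25 - 17.41
= 42.45 mGal

42.45


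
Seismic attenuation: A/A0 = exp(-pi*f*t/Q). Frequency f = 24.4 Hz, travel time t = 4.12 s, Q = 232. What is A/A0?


pi*f*t/Q = pi*24.4*4.12/232 = 1.361285
A/A0 = exp(-1.361285) = 0.256331

0.256331


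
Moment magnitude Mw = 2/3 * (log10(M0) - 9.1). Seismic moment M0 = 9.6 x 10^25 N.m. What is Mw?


log10(M0) = log10(9.6 x 10^25) = 25.9823
Mw = 2/3 * (25.9823 - 9.1)
= 2/3 * 16.8823
= 11.25

11.25


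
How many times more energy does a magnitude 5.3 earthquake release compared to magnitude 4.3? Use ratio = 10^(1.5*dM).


M2 - M1 = 5.3 - 4.3 = 1.0
1.5 * 1.0 = 1.5
ratio = 10^1.5 = 31.62

31.62


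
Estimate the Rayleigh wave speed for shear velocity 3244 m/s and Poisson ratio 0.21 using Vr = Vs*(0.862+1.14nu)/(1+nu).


Numerator factor = 0.862 + 1.14*0.21 = 1.1014
Denominator = 1 + 0.21 = 1.21
Vr = 3244 * 1.1014 / 1.21 = 2952.84 m/s

2952.84


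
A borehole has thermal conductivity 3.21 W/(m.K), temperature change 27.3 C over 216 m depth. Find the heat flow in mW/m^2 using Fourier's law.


q = k * dT / dz * 1000
= 3.21 * 27.3 / 216 * 1000
= 0.405708 * 1000
= 405.7083 mW/m^2

405.7083


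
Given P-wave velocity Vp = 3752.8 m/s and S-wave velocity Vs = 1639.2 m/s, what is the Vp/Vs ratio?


Vp/Vs = 3752.8 / 1639.2
= 2.2894

2.2894


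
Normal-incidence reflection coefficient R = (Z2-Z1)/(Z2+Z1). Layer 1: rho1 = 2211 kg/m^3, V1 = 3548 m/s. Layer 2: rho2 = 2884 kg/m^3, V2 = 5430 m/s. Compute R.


Z1 = 2211 * 3548 = 7844628
Z2 = 2884 * 5430 = 15660120
R = (15660120 - 7844628) / (15660120 + 7844628) = 7815492 / 23504748 = 0.3325

0.3325


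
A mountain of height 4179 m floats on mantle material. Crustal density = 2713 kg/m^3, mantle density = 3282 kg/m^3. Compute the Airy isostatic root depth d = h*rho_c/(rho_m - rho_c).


rho_m - rho_c = 3282 - 2713 = 569
d = 4179 * 2713 / 569
= 11337627 / 569
= 19925.53 m

19925.53


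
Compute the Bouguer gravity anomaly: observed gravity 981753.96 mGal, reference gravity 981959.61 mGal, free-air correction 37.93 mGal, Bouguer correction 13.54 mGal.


BA = g_obs - g_ref + FAC - BC
= 981753.96 - 981959.61 + 37.93 - 13.54
= -181.26 mGal

-181.26


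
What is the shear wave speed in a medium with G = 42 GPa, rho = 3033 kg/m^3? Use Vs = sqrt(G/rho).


Convert G to Pa: G = 42e9 Pa
Compute G/rho = 42e9 / 3033 = 13847675.5687
Vs = sqrt(13847675.5687) = 3721.25 m/s

3721.25


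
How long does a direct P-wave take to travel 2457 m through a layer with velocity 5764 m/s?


t = x / V
= 2457 / 5764
= 0.4263 s

0.4263


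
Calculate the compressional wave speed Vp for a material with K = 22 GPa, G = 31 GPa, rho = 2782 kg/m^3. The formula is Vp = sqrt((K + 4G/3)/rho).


First compute the effective modulus:
K + 4G/3 = 22e9 + 4*31e9/3 = 63333333333.33 Pa
Then divide by density:
63333333333.33 / 2782 = 22765396.5972 Pa/(kg/m^3)
Take the square root:
Vp = sqrt(22765396.5972) = 4771.31 m/s

4771.31


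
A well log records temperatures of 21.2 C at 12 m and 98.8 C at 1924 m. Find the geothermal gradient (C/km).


dT = 98.8 - 21.2 = 77.6 C
dz = 1924 - 12 = 1912 m
gradient = dT/dz * 1000 = 77.6/1912 * 1000 = 40.5858 C/km

40.5858


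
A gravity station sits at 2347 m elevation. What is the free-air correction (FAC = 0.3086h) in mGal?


FAC = 0.3086 * h
= 0.3086 * 2347
= 724.2842 mGal

724.2842


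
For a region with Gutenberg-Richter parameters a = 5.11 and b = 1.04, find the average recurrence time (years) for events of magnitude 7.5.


log10(N) = 5.11 - 1.04*7.5 = -2.69
N = 10^-2.69 = 0.002042
T = 1/N = 1/0.002042 = 489.7788 years

489.7788


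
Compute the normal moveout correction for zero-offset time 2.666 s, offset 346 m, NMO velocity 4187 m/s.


x/Vnmo = 346/4187 = 0.082637
(x/Vnmo)^2 = 0.006829
t0^2 = 7.107556
sqrt(7.107556 + 0.006829) = 2.66728
dt = 2.66728 - 2.666 = 0.00128

0.00128


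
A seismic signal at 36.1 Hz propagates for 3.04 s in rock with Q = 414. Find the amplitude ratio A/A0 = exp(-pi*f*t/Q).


pi*f*t/Q = pi*36.1*3.04/414 = 0.83278
A/A0 = exp(-0.83278) = 0.434839

0.434839


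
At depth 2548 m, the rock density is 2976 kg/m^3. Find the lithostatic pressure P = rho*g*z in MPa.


P = rho * g * z / 1e6
= 2976 * 9.81 * 2548 / 1e6
= 74387738.88 / 1e6
= 74.3877 MPa

74.3877


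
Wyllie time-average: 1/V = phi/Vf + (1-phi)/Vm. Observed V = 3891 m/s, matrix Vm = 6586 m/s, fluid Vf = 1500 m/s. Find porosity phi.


1/V - 1/Vm = 1/3891 - 1/6586 = 0.00010517
1/Vf - 1/Vm = 1/1500 - 1/6586 = 0.00051483
phi = 0.00010517 / 0.00051483 = 0.2043

0.2043


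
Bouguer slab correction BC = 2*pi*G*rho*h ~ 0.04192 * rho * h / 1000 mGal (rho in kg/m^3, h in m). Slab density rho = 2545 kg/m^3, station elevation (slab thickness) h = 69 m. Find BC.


BC = 0.04192 * rho * h / 1000
= 0.04192 * 2545 * 69 / 1000
= 7.3614 mGal

7.3614


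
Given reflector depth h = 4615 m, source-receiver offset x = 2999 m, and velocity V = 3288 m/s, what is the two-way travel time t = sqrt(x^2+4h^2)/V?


x^2 + 4h^2 = 2999^2 + 4*4615^2 = 8994001 + 85192900 = 94186901
sqrt(94186901) = 9704.9936
t = 9704.9936 / 3288 = 2.9516 s

2.9516


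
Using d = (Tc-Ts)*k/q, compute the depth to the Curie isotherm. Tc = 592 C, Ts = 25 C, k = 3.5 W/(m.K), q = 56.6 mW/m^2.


T_Curie - T_surf = 592 - 25 = 567 C
Convert q to W/m^2: 56.6 mW/m^2 = 0.0566 W/m^2
d = 567 * 3.5 / 0.0566 = 35061.84 m

35061.84


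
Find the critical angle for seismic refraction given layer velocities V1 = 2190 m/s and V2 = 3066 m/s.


V1/V2 = 2190/3066 = 0.714286
theta_c = arcsin(0.714286) = 45.5847 degrees

45.5847


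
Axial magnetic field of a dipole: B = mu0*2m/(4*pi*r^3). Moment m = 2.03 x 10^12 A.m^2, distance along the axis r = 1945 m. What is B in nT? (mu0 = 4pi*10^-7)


m = 2.03 x 10^12 = 2030000000000 A.m^2
2m = 4060000000000 A.m^2
r^3 = 1945^3 = 7357983625
B = (4pi*10^-7) * 4060000000000 / (4*pi * 7357983625) * 1e9
= 5101946.46943 / 92463149206.14 * 1e9
= 55178.1603 nT

55178.1603


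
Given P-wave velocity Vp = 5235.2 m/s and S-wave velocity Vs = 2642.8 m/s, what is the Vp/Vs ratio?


Vp/Vs = 5235.2 / 2642.8
= 1.9809

1.9809


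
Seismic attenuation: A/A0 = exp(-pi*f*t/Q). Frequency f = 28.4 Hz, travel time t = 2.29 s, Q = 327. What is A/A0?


pi*f*t/Q = pi*28.4*2.29/327 = 0.624821
A/A0 = exp(-0.624821) = 0.535357

0.535357


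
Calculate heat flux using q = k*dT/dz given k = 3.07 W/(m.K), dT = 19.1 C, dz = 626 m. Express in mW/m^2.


q = k * dT / dz * 1000
= 3.07 * 19.1 / 626 * 1000
= 0.093669 * 1000
= 93.6693 mW/m^2

93.6693


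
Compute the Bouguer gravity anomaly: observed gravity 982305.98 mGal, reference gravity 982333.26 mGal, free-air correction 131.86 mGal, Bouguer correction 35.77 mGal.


BA = g_obs - g_ref + FAC - BC
= 982305.98 - 982333.26 + 131.86 - 35.77
= 68.81 mGal

68.81


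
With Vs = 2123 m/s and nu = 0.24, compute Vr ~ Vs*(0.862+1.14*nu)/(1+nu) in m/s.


Numerator factor = 0.862 + 1.14*0.24 = 1.1356
Denominator = 1 + 0.24 = 1.24
Vr = 2123 * 1.1356 / 1.24 = 1944.26 m/s

1944.26


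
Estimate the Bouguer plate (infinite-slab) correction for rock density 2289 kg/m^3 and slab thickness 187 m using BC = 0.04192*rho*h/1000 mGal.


BC = 0.04192 * rho * h / 1000
= 0.04192 * 2289 * 187 / 1000
= 17.9436 mGal

17.9436


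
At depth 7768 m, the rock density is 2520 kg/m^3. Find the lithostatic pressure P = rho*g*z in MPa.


P = rho * g * z / 1e6
= 2520 * 9.81 * 7768 / 1e6
= 192034281.6 / 1e6
= 192.0343 MPa

192.0343


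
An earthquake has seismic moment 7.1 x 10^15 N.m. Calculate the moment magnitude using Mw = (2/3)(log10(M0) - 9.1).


log10(M0) = log10(7.1 x 10^15) = 15.8513
Mw = 2/3 * (15.8513 - 9.1)
= 2/3 * 6.7513
= 4.5

4.5


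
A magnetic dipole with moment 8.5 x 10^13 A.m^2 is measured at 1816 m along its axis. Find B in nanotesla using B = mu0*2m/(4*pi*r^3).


m = 8.5 x 10^13 = 85000000000000 A.m^2
2m = 170000000000000 A.m^2
r^3 = 1816^3 = 5988906496
B = (4pi*10^-7) * 170000000000000 / (4*pi * 5988906496) * 1e9
= 213628300.444106 / 75258818603.48 * 1e9
= 2838581.6361 nT

2838581.6361


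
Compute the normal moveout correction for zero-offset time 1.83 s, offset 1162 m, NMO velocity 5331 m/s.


x/Vnmo = 1162/5331 = 0.21797
(x/Vnmo)^2 = 0.047511
t0^2 = 3.3489
sqrt(3.3489 + 0.047511) = 1.842935
dt = 1.842935 - 1.83 = 0.012935

0.012935


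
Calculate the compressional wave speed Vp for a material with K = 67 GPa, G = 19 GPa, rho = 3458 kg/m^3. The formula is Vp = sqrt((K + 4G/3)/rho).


First compute the effective modulus:
K + 4G/3 = 67e9 + 4*19e9/3 = 92333333333.33 Pa
Then divide by density:
92333333333.33 / 3458 = 26701368.8066 Pa/(kg/m^3)
Take the square root:
Vp = sqrt(26701368.8066) = 5167.34 m/s

5167.34


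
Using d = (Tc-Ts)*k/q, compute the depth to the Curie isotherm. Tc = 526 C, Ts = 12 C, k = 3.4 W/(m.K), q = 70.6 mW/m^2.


T_Curie - T_surf = 526 - 12 = 514 C
Convert q to W/m^2: 70.6 mW/m^2 = 0.0706 W/m^2
d = 514 * 3.4 / 0.0706 = 24753.54 m

24753.54


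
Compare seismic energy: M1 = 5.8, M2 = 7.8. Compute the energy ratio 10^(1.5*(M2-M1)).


M2 - M1 = 7.8 - 5.8 = 2.0
1.5 * 2.0 = 3.0
ratio = 10^3.0 = 1000.0

1000.0


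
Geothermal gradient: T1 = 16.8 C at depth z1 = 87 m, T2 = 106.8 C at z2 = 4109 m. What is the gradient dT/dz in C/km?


dT = 106.8 - 16.8 = 90.0 C
dz = 4109 - 87 = 4022 m
gradient = dT/dz * 1000 = 90.0/4022 * 1000 = 22.3769 C/km

22.3769


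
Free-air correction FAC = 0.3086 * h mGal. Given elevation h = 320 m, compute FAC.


FAC = 0.3086 * h
= 0.3086 * 320
= 98.752 mGal

98.752


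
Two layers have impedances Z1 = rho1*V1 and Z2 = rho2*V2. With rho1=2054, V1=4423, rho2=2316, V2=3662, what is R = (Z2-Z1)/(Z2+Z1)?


Z1 = 2054 * 4423 = 9084842
Z2 = 2316 * 3662 = 8481192
R = (8481192 - 9084842) / (8481192 + 9084842) = -603650 / 17566034 = -0.0344

-0.0344


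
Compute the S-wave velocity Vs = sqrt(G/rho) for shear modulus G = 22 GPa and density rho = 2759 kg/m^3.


Convert G to Pa: G = 22e9 Pa
Compute G/rho = 22e9 / 2759 = 7973903.5883
Vs = sqrt(7973903.5883) = 2823.81 m/s

2823.81


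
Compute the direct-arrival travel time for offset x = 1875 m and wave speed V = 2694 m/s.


t = x / V
= 1875 / 2694
= 0.696 s

0.696


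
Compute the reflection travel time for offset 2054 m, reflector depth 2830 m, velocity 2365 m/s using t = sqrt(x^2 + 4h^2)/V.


x^2 + 4h^2 = 2054^2 + 4*2830^2 = 4218916 + 32035600 = 36254516
sqrt(36254516) = 6021.1723
t = 6021.1723 / 2365 = 2.546 s

2.546


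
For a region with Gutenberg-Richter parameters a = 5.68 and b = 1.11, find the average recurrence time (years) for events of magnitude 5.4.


log10(N) = 5.68 - 1.11*5.4 = -0.314
N = 10^-0.314 = 0.485289
T = 1/N = 1/0.485289 = 2.0606 years

2.0606


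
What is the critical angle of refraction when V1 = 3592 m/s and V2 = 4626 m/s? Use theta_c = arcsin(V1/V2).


V1/V2 = 3592/4626 = 0.776481
theta_c = arcsin(0.776481) = 50.9395 degrees

50.9395


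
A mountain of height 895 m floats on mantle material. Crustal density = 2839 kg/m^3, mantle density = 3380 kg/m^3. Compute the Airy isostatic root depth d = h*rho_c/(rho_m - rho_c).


rho_m - rho_c = 3380 - 2839 = 541
d = 895 * 2839 / 541
= 2540905 / 541
= 4696.68 m

4696.68


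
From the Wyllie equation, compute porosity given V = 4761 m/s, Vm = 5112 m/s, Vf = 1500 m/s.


1/V - 1/Vm = 1/4761 - 1/5112 = 1.442e-05
1/Vf - 1/Vm = 1/1500 - 1/5112 = 0.00047105
phi = 1.442e-05 / 0.00047105 = 0.0306

0.0306


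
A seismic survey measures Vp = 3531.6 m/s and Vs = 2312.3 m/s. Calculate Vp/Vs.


Vp/Vs = 3531.6 / 2312.3
= 1.5273

1.5273


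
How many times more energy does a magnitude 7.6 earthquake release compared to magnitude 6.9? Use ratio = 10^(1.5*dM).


M2 - M1 = 7.6 - 6.9 = 0.7
1.5 * 0.7 = 1.05
ratio = 10^1.05 = 11.22

11.22


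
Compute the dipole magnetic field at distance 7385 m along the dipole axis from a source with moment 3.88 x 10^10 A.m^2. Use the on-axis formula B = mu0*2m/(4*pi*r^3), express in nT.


m = 3.88 x 10^10 = 38800000000 A.m^2
2m = 77600000000 A.m^2
r^3 = 7385^3 = 402764791625
B = (4pi*10^-7) * 77600000000 / (4*pi * 402764791625) * 1e9
= 97515.035967 / 5061291641974.9 * 1e9
= 19.2668 nT

19.2668


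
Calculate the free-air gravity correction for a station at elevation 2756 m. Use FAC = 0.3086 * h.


FAC = 0.3086 * h
= 0.3086 * 2756
= 850.5016 mGal

850.5016


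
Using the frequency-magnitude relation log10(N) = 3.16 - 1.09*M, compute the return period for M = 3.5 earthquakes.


log10(N) = 3.16 - 1.09*3.5 = -0.655
N = 10^-0.655 = 0.221309
T = 1/N = 1/0.221309 = 4.5186 years

4.5186


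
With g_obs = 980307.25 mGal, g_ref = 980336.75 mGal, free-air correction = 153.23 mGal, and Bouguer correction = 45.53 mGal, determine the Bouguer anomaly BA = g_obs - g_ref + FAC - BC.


BA = g_obs - g_ref + FAC - BC
= 980307.25 - 980336.75 + 153.23 - 45.53
= 78.2 mGal

78.2


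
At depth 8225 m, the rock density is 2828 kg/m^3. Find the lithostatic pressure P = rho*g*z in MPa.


P = rho * g * z / 1e6
= 2828 * 9.81 * 8225 / 1e6
= 228183543.0 / 1e6
= 228.1835 MPa

228.1835


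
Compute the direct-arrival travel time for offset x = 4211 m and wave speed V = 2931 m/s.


t = x / V
= 4211 / 2931
= 1.4367 s

1.4367


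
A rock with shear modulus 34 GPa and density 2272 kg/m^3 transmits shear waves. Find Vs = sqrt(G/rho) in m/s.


Convert G to Pa: G = 34e9 Pa
Compute G/rho = 34e9 / 2272 = 14964788.7324
Vs = sqrt(14964788.7324) = 3868.43 m/s

3868.43


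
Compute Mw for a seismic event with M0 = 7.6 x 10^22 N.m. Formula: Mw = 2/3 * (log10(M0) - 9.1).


log10(M0) = log10(7.6 x 10^22) = 22.8808
Mw = 2/3 * (22.8808 - 9.1)
= 2/3 * 13.7808
= 9.19

9.19


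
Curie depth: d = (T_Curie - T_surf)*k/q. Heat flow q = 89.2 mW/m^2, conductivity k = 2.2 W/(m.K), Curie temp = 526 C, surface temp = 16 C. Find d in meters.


T_Curie - T_surf = 526 - 16 = 510 C
Convert q to W/m^2: 89.2 mW/m^2 = 0.0892 W/m^2
d = 510 * 2.2 / 0.0892 = 12578.48 m

12578.48


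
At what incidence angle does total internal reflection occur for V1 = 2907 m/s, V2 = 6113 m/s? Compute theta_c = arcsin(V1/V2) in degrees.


V1/V2 = 2907/6113 = 0.475544
theta_c = arcsin(0.475544) = 28.3948 degrees

28.3948


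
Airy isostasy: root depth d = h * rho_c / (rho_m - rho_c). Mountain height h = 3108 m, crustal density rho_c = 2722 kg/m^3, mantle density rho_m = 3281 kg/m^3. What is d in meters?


rho_m - rho_c = 3281 - 2722 = 559
d = 3108 * 2722 / 559
= 8459976 / 559
= 15134.13 m

15134.13


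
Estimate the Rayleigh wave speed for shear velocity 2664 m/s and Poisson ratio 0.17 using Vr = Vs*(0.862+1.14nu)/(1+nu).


Numerator factor = 0.862 + 1.14*0.17 = 1.0558
Denominator = 1 + 0.17 = 1.17
Vr = 2664 * 1.0558 / 1.17 = 2403.98 m/s

2403.98


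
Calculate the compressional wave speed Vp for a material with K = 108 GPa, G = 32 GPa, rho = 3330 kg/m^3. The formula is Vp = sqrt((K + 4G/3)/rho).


First compute the effective modulus:
K + 4G/3 = 108e9 + 4*32e9/3 = 150666666666.67 Pa
Then divide by density:
150666666666.67 / 3330 = 45245245.2452 Pa/(kg/m^3)
Take the square root:
Vp = sqrt(45245245.2452) = 6726.46 m/s

6726.46


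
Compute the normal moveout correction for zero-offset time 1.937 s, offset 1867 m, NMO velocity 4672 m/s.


x/Vnmo = 1867/4672 = 0.399615
(x/Vnmo)^2 = 0.159692
t0^2 = 3.751969
sqrt(3.751969 + 0.159692) = 1.977792
dt = 1.977792 - 1.937 = 0.040792

0.040792


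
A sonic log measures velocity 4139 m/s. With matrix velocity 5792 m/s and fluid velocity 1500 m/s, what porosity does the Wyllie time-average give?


1/V - 1/Vm = 1/4139 - 1/5792 = 6.895e-05
1/Vf - 1/Vm = 1/1500 - 1/5792 = 0.00049401
phi = 6.895e-05 / 0.00049401 = 0.1396

0.1396


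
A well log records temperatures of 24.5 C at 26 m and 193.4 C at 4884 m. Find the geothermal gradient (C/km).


dT = 193.4 - 24.5 = 168.9 C
dz = 4884 - 26 = 4858 m
gradient = dT/dz * 1000 = 168.9/4858 * 1000 = 34.7674 C/km

34.7674


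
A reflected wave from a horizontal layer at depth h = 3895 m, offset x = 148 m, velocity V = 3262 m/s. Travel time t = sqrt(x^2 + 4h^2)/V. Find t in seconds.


x^2 + 4h^2 = 148^2 + 4*3895^2 = 21904 + 60684100 = 60706004
sqrt(60706004) = 7791.4058
t = 7791.4058 / 3262 = 2.3885 s

2.3885


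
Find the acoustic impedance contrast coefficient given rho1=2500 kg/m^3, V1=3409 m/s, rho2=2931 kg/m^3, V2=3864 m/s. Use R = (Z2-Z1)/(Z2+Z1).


Z1 = 2500 * 3409 = 8522500
Z2 = 2931 * 3864 = 11325384
R = (11325384 - 8522500) / (11325384 + 8522500) = 2802884 / 19847884 = 0.1412

0.1412


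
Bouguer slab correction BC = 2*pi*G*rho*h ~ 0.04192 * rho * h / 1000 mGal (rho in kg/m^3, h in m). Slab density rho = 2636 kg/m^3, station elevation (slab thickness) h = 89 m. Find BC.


BC = 0.04192 * rho * h / 1000
= 0.04192 * 2636 * 89 / 1000
= 9.8346 mGal

9.8346


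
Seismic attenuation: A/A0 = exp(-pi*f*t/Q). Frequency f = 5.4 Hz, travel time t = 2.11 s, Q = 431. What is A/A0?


pi*f*t/Q = pi*5.4*2.11/431 = 0.083052
A/A0 = exp(-0.083052) = 0.920304

0.920304


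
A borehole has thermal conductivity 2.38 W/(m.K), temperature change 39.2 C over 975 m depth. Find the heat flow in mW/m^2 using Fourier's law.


q = k * dT / dz * 1000
= 2.38 * 39.2 / 975 * 1000
= 0.095688 * 1000
= 95.6882 mW/m^2

95.6882


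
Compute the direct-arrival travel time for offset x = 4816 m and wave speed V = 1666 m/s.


t = x / V
= 4816 / 1666
= 2.8908 s

2.8908


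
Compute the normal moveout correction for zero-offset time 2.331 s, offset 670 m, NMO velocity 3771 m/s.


x/Vnmo = 670/3771 = 0.177672
(x/Vnmo)^2 = 0.031567
t0^2 = 5.433561
sqrt(5.433561 + 0.031567) = 2.337761
dt = 2.337761 - 2.331 = 0.006761

0.006761


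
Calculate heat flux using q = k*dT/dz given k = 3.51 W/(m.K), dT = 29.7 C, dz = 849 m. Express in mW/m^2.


q = k * dT / dz * 1000
= 3.51 * 29.7 / 849 * 1000
= 0.122788 * 1000
= 122.788 mW/m^2

122.788
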